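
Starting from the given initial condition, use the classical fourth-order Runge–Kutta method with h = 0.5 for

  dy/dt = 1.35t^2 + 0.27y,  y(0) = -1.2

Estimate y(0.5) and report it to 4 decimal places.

RK4: k1 = f(t_n, y_n); k2 = f(t_n + h/2, y_n + (h/2)·k1); k3 = f(t_n + h/2, y_n + (h/2)·k2); k4 = f(t_n + h, y_n + h·k3); y_{n+1} = y_n + (h/6)·(k1 + 2k2 + 2k3 + k4).
t=0.000000, y=-1.200000:
  k1 = f(0.000000, -1.200000) = -0.324000
  k2 = f(0.250000, -1.281000) = -0.261495
  k3 = f(0.250000, -1.265374) = -0.257276
  k4 = f(0.500000, -1.328638) = -0.021232
  y ← -1.200000 + (0.5/6)·(k1 + 2k2 + 2k3 + k4) = -1.315231
y(0.5) ≈ -1.3152

-1.3152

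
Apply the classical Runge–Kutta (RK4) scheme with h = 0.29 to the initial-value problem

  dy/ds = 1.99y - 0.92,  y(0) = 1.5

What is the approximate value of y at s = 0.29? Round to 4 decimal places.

2.3097

RK4: k1 = f(s_n, y_n); k2 = f(s_n + h/2, y_n + (h/2)·k1); k3 = f(s_n + h/2, y_n + (h/2)·k2); k4 = f(s_n + h, y_n + h·k3); y_{n+1} = y_n + (h/6)·(k1 + 2k2 + 2k3 + k4).
s=0.000000, y=1.500000:
  k1 = f(0.000000, 1.500000) = 2.065000
  k2 = f(0.145000, 1.799425) = 2.660856
  k3 = f(0.145000, 1.885824) = 2.832790
  k4 = f(0.290000, 2.321509) = 3.699803
  y ← 1.500000 + (0.29/6)·(k1 + 2k2 + 2k3 + k4) = 2.309685
y(0.29) ≈ 2.3097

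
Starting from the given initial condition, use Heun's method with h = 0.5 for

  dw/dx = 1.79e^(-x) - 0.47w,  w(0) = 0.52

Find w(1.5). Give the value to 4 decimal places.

1.1654

Heun: k1 = f(x_n, w_n); k2 = f(x_n + h, w_n + h·k1); w_{n+1} = w_n + (h/2)·(k1 + k2).
x=0.000000, w=0.520000:
  k1 = f(0.000000, 0.520000) = 1.545600
  k2 = f(0.500000, 1.292800) = 0.478074
  w ← 0.520000 + (0.5/2)·(1.545600 + 0.478074) = 1.025918
x=0.500000, w=1.025918:
  k1 = f(0.500000, 1.025918) = 0.603508
  k2 = f(1.000000, 1.327673) = 0.034498
  w ← 1.025918 + (0.5/2)·(0.603508 + 0.034498) = 1.185420
x=1.000000, w=1.185420:
  k1 = f(1.000000, 1.185420) = 0.101357
  k2 = f(1.500000, 1.236098) = -0.181563
  w ← 1.185420 + (0.5/2)·(0.101357 + (-0.181563)) = 1.165368
w(1.5) ≈ 1.1654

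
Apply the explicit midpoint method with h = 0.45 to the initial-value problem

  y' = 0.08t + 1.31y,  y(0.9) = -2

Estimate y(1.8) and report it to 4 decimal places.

-6.0589

Midpoint: k1 = f(t_n, y_n); k2 = f(t_n + h/2, y_n + (h/2)·k1); y_{n+1} = y_n + h·k2.
t=0.900000, y=-2.000000:
  k1 = f(0.900000, -2.000000) = -2.548000
  k2 = f(1.125000, -2.573300) = -3.281023
  y ← -2.000000 + 0.45·(-3.281023) = -3.476460
t=1.350000, y=-3.476460:
  k1 = f(1.350000, -3.476460) = -4.446163
  k2 = f(1.575000, -4.476847) = -5.738670
  y ← -3.476460 + 0.45·(-5.738670) = -6.058862
y(1.8) ≈ -6.0589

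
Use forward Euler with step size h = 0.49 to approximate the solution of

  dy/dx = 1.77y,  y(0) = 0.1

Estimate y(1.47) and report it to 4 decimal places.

0.6511

Euler: y_{n+1} = y_n + h·f(x_n, y_n).
x=0.000000, y=0.100000: f=0.177000 → y ← 0.100000 + 0.49·0.177000 = 0.186730
x=0.490000, y=0.186730: f=0.330512 → y ← 0.186730 + 0.49·0.330512 = 0.348681
x=0.980000, y=0.348681: f=0.617165 → y ← 0.348681 + 0.49·0.617165 = 0.651092
y(1.47) ≈ 0.6511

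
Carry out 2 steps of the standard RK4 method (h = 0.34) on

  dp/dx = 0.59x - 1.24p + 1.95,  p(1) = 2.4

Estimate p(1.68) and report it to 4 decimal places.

2.3048

RK4: k1 = f(x_n, p_n); k2 = f(x_n + h/2, p_n + (h/2)·k1); k3 = f(x_n + h/2, p_n + (h/2)·k2); k4 = f(x_n + h, p_n + h·k3); p_{n+1} = p_n + (h/6)·(k1 + 2k2 + 2k3 + k4).
x=1.000000, p=2.400000:
  k1 = f(1.000000, 2.400000) = -0.436000
  k2 = f(1.170000, 2.325880) = -0.243791
  k3 = f(1.170000, 2.358555) = -0.284309
  k4 = f(1.340000, 2.303335) = -0.115535
  p ← 2.400000 + (0.34/6)·(k1 + 2k2 + 2k3 + k4) = 2.308895
x=1.340000, p=2.308895:
  k1 = f(1.340000, 2.308895) = -0.122430
  k2 = f(1.510000, 2.288082) = 0.003678
  k3 = f(1.510000, 2.309520) = -0.022905
  k4 = f(1.680000, 2.301107) = 0.087827
  p ← 2.308895 + (0.34/6)·(k1 + 2k2 + 2k3 + k4) = 2.304755
p(1.68) ≈ 2.3048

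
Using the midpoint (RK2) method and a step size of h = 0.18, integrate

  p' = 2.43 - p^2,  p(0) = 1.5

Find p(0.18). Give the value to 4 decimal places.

1.5236

Midpoint: k1 = f(t_n, p_n); k2 = f(t_n + h/2, p_n + (h/2)·k1); p_{n+1} = p_n + h·k2.
t=0.000000, p=1.500000:
  k1 = f(0.000000, 1.500000) = 0.180000
  k2 = f(0.090000, 1.516200) = 0.131138
  p ← 1.500000 + 0.18·0.131138 = 1.523605
p(0.18) ≈ 1.5236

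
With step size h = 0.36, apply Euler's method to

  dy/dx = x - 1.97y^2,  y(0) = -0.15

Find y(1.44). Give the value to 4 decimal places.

Euler: y_{n+1} = y_n + h·f(x_n, y_n).
x=0.000000, y=-0.150000: f=-0.044325 → y ← -0.150000 + 0.36·(-0.044325) = -0.165957
x=0.360000, y=-0.165957: f=0.305743 → y ← -0.165957 + 0.36·0.305743 = -0.055890
x=0.720000, y=-0.055890: f=0.713846 → y ← -0.055890 + 0.36·0.713846 = 0.201095
x=1.080000, y=0.201095: f=1.000335 → y ← 0.201095 + 0.36·1.000335 = 0.561216
y(1.44) ≈ 0.5612

0.5612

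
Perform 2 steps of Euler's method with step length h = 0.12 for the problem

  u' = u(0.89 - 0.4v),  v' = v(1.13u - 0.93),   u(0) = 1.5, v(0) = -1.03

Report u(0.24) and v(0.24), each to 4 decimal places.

2.0132, -1.2635

Euler on (u,v): u_{n+1} = u_n + h·u', v_{n+1} = v_n + h·v'.
0.000000: (1.500000, -1.030000); f=(1.953000, -0.787950) → (1.734360, -1.124554)
0.120000: (1.734360, -1.124554); f=(2.323733, -1.158096) → (2.013208, -1.263526)
(u(0.24), v(0.24)) ≈ (2.0132, -1.2635)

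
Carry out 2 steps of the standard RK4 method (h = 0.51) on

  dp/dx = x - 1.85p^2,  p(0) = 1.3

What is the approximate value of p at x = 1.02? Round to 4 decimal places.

0.6463

RK4: k1 = f(x_n, p_n); k2 = f(x_n + h/2, p_n + (h/2)·k1); k3 = f(x_n + h/2, p_n + (h/2)·k2); k4 = f(x_n + h, p_n + h·k3); p_{n+1} = p_n + (h/6)·(k1 + 2k2 + 2k3 + k4).
x=0.000000, p=1.300000:
  k1 = f(0.000000, 1.300000) = -3.126500
  k2 = f(0.255000, 0.502742) = -0.212588
  k3 = f(0.255000, 1.245790) = -2.616187
  k4 = f(0.510000, -0.034256) = 0.507829
  p ← 1.300000 + (0.51/6)·(k1 + 2k2 + 2k3 + k4) = 0.596521
x=0.510000, p=0.596521:
  k1 = f(0.510000, 0.596521) = -0.148300
  k2 = f(0.765000, 0.558705) = 0.187520
  k3 = f(0.765000, 0.644339) = -0.003069
  k4 = f(1.020000, 0.594956) = 0.365151
  p ← 0.596521 + (0.51/6)·(k1 + 2k2 + 2k3 + k4) = 0.646310
p(1.02) ≈ 0.6463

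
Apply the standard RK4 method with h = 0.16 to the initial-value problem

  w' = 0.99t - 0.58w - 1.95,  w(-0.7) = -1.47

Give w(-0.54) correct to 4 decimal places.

-1.7313

RK4: k1 = f(t_n, w_n); k2 = f(t_n + h/2, w_n + (h/2)·k1); k3 = f(t_n + h/2, w_n + (h/2)·k2); k4 = f(t_n + h, w_n + h·k3); w_{n+1} = w_n + (h/6)·(k1 + 2k2 + 2k3 + k4).
t=-0.700000, w=-1.470000:
  k1 = f(-0.700000, -1.470000) = -1.790400
  k2 = f(-0.620000, -1.613232) = -1.628125
  k3 = f(-0.620000, -1.600250) = -1.635655
  k4 = f(-0.540000, -1.731705) = -1.480211
  w ← -1.470000 + (0.16/6)·(k1 + 2k2 + 2k3 + k4) = -1.731285
w(-0.54) ≈ -1.7313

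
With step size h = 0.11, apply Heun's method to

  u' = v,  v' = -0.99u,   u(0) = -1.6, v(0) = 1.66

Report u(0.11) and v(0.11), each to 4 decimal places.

-1.4078, 1.8243

Heun on (u,v): k1 = f(x_n, state_n); k2 = f(x_n + h, state_n + h·k1); state_{n+1} = state_n + (h/2)·(k1 + k2).
0.000000: (-1.600000, 1.660000)
  k1 = (1.660000, 1.584000)
  predictor → (-1.417400, 1.834240)
  k2 = (1.834240, 1.403226)
  → (-1.407817, 1.824297)
(u(0.11), v(0.11)) ≈ (-1.4078, 1.8243)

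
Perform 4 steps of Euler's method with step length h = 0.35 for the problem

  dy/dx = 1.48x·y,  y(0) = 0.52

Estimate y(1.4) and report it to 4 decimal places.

1.2923

Euler: y_{n+1} = y_n + h·f(x_n, y_n).
x=0.000000, y=0.520000: f=0.000000 → y ← 0.520000 + 0.35·0.000000 = 0.520000
x=0.350000, y=0.520000: f=0.269360 → y ← 0.520000 + 0.35·0.269360 = 0.614276
x=0.700000, y=0.614276: f=0.636390 → y ← 0.614276 + 0.35·0.636390 = 0.837012
x=1.050000, y=0.837012: f=1.300717 → y ← 0.837012 + 0.35·1.300717 = 1.292264
y(1.4) ≈ 1.2923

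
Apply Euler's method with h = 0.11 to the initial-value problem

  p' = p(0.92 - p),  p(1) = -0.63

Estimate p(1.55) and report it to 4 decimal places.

Euler: p_{n+1} = p_n + h·f(x_n, p_n).
x=1.000000, p=-0.630000: f=-0.976500 → p ← -0.630000 + 0.11·(-0.976500) = -0.737415
x=1.110000, p=-0.737415: f=-1.222203 → p ← -0.737415 + 0.11·(-1.222203) = -0.871857
x=1.220000, p=-0.871857: f=-1.562244 → p ← -0.871857 + 0.11·(-1.562244) = -1.043704
x=1.330000, p=-1.043704: f=-2.049526 → p ← -1.043704 + 0.11·(-2.049526) = -1.269152
x=1.440000, p=-1.269152: f=-2.778367 → p ← -1.269152 + 0.11·(-2.778367) = -1.574772
p(1.55) ≈ -1.5748

-1.5748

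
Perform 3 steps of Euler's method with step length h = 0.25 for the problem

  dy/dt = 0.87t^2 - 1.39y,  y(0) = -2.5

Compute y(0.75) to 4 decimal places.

-0.6313

Euler: y_{n+1} = y_n + h·f(t_n, y_n).
t=0.000000, y=-2.500000: f=3.475000 → y ← -2.500000 + 0.25·3.475000 = -1.631250
t=0.250000, y=-1.631250: f=2.321812 → y ← -1.631250 + 0.25·2.321812 = -1.050797
t=0.500000, y=-1.050797: f=1.678108 → y ← -1.050797 + 0.25·1.678108 = -0.631270
y(0.75) ≈ -0.6313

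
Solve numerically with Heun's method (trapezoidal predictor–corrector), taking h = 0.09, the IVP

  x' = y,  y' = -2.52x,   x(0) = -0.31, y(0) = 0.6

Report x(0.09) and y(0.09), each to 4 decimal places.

Heun on (x,y): k1 = f(s_n, state_n); k2 = f(s_n + h, state_n + h·k1); state_{n+1} = state_n + (h/2)·(k1 + k2).
0.000000: (-0.310000, 0.600000)
  k1 = (0.600000, 0.781200)
  predictor → (-0.256000, 0.670308)
  k2 = (0.670308, 0.645120)
  → (-0.252836, 0.664184)
(x(0.09), y(0.09)) ≈ (-0.2528, 0.6642)

-0.2528, 0.6642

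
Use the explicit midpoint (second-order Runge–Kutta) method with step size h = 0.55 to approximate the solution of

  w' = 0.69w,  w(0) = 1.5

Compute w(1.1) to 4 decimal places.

Midpoint: k1 = f(s_n, w_n); k2 = f(s_n + h/2, w_n + (h/2)·k1); w_{n+1} = w_n + h·k2.
s=0.000000, w=1.500000:
  k1 = f(0.000000, 1.500000) = 1.035000
  k2 = f(0.275000, 1.784625) = 1.231391
  w ← 1.500000 + 0.55·1.231391 = 2.177265
s=0.550000, w=2.177265:
  k1 = f(0.550000, 2.177265) = 1.502313
  k2 = f(0.825000, 2.590401) = 1.787377
  w ← 2.177265 + 0.55·1.787377 = 3.160322
w(1.1) ≈ 3.1603

3.1603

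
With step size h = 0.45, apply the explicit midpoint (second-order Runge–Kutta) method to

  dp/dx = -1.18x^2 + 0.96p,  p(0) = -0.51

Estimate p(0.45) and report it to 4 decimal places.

Midpoint: k1 = f(x_n, p_n); k2 = f(x_n + h/2, p_n + (h/2)·k1); p_{n+1} = p_n + h·k2.
x=0.000000, p=-0.510000:
  k1 = f(0.000000, -0.510000) = -0.489600
  k2 = f(0.225000, -0.620160) = -0.655091
  p ← -0.510000 + 0.45·(-0.655091) = -0.804791
p(0.45) ≈ -0.8048

-0.8048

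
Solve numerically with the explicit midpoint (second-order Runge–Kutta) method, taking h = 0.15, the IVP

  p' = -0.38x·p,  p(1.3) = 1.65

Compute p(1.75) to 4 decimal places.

Midpoint: k1 = f(x_n, p_n); k2 = f(x_n + h/2, p_n + (h/2)·k1); p_{n+1} = p_n + h·k2.
x=1.300000, p=1.650000:
  k1 = f(1.300000, 1.650000) = -0.815100
  k2 = f(1.375000, 1.588867) = -0.830183
  p ← 1.650000 + 0.15·(-0.830183) = 1.525473
x=1.450000, p=1.525473:
  k1 = f(1.450000, 1.525473) = -0.840535
  k2 = f(1.525000, 1.462432) = -0.847480
  p ← 1.525473 + 0.15·(-0.847480) = 1.398351
x=1.600000, p=1.398351:
  k1 = f(1.600000, 1.398351) = -0.850197
  k2 = f(1.675000, 1.334586) = -0.849464
  p ← 1.398351 + 0.15·(-0.849464) = 1.270931
p(1.75) ≈ 1.2709

1.2709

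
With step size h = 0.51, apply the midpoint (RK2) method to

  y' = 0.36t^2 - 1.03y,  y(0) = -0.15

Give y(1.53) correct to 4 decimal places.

Midpoint: k1 = f(t_n, y_n); k2 = f(t_n + h/2, y_n + (h/2)·k1); y_{n+1} = y_n + h·k2.
t=0.000000, y=-0.150000:
  k1 = f(0.000000, -0.150000) = 0.154500
  k2 = f(0.255000, -0.110602) = 0.137330
  y ← -0.150000 + 0.51·0.137330 = -0.079962
t=0.510000, y=-0.079962:
  k1 = f(0.510000, -0.079962) = 0.175997
  k2 = f(0.765000, -0.035083) = 0.246816
  y ← -0.079962 + 0.51·0.246816 = 0.045914
t=1.020000, y=0.045914:
  k1 = f(1.020000, 0.045914) = 0.327252
  k2 = f(1.275000, 0.129364) = 0.451980
  y ← 0.045914 + 0.51·0.451980 = 0.276424
y(1.53) ≈ 0.2764

0.2764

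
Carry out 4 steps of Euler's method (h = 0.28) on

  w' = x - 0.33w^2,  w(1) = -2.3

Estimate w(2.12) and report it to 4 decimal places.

-3.2928

Euler: w_{n+1} = w_n + h·f(x_n, w_n).
x=1.000000, w=-2.300000: f=-0.745700 → w ← -2.300000 + 0.28·(-0.745700) = -2.508796
x=1.280000, w=-2.508796: f=-0.797039 → w ← -2.508796 + 0.28·(-0.797039) = -2.731967
x=1.560000, w=-2.731967: f=-0.903002 → w ← -2.731967 + 0.28·(-0.903002) = -2.984808
x=1.840000, w=-2.984808: f=-1.099995 → w ← -2.984808 + 0.28·(-1.099995) = -3.292806
w(2.12) ≈ -3.2928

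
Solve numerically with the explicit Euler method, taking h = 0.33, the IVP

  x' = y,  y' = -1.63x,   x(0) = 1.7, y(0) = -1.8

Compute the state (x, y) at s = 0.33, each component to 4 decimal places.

1.1060, -2.7144

Euler on (x,y): x_{n+1} = x_n + h·x', y_{n+1} = y_n + h·y'.
0.000000: (1.700000, -1.800000); f=(-1.800000, -2.771000) → (1.106000, -2.714430)
(x(0.33), y(0.33)) ≈ (1.1060, -2.7144)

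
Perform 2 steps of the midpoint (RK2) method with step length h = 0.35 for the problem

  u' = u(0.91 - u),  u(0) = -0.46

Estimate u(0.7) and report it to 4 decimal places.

Midpoint: k1 = f(x_n, u_n); k2 = f(x_n + h/2, u_n + (h/2)·k1); u_{n+1} = u_n + h·k2.
x=0.000000, u=-0.460000:
  k1 = f(0.000000, -0.460000) = -0.630200
  k2 = f(0.175000, -0.570285) = -0.844184
  u ← -0.460000 + 0.35·(-0.844184) = -0.755465
x=0.350000, u=-0.755465:
  k1 = f(0.350000, -0.755465) = -1.258199
  k2 = f(0.525000, -0.975649) = -1.839733
  u ← -0.755465 + 0.35·(-1.839733) = -1.399371
u(0.7) ≈ -1.3994

-1.3994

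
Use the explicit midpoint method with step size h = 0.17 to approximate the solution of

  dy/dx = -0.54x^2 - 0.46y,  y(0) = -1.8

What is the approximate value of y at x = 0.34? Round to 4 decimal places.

Midpoint: k1 = f(x_n, y_n); k2 = f(x_n + h/2, y_n + (h/2)·k1); y_{n+1} = y_n + h·k2.
x=0.000000, y=-1.800000:
  k1 = f(0.000000, -1.800000) = 0.828000
  k2 = f(0.085000, -1.729620) = 0.791724
  y ← -1.800000 + 0.17·0.791724 = -1.665407
x=0.170000, y=-1.665407:
  k1 = f(0.170000, -1.665407) = 0.750481
  k2 = f(0.255000, -1.601616) = 0.701630
  y ← -1.665407 + 0.17·0.701630 = -1.546130
y(0.34) ≈ -1.5461

-1.5461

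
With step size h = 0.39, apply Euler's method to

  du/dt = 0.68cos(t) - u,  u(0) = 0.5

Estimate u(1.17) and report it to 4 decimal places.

0.5503

Euler: u_{n+1} = u_n + h·f(t_n, u_n).
t=0.000000, u=0.500000: f=0.180000 → u ← 0.500000 + 0.39·0.180000 = 0.570200
t=0.390000, u=0.570200: f=0.058738 → u ← 0.570200 + 0.39·0.058738 = 0.593108
t=0.780000, u=0.593108: f=-0.109687 → u ← 0.593108 + 0.39·(-0.109687) = 0.550330
u(1.17) ≈ 0.5503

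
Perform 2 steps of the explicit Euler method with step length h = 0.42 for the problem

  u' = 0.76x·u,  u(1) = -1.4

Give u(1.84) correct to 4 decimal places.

Euler: u_{n+1} = u_n + h·f(x_n, u_n).
x=1.000000, u=-1.400000: f=-1.064000 → u ← -1.400000 + 0.42·(-1.064000) = -1.846880
x=1.420000, u=-1.846880: f=-1.993153 → u ← -1.846880 + 0.42·(-1.993153) = -2.684004
u(1.84) ≈ -2.6840

-2.6840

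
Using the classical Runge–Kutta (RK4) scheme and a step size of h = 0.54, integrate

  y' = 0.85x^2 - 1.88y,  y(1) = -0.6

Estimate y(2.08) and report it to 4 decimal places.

RK4: k1 = f(x_n, y_n); k2 = f(x_n + h/2, y_n + (h/2)·k1); k3 = f(x_n + h/2, y_n + (h/2)·k2); k4 = f(x_n + h, y_n + h·k3); y_{n+1} = y_n + (h/6)·(k1 + 2k2 + 2k3 + k4).
x=1.000000, y=-0.600000:
  k1 = f(1.000000, -0.600000) = 1.978000
  k2 = f(1.270000, -0.065940) = 1.494932
  k3 = f(1.270000, -0.196368) = 1.740137
  k4 = f(1.540000, 0.339674) = 1.377272
  y ← -0.600000 + (0.54/6)·(k1 + 2k2 + 2k3 + k4) = 0.284287
x=1.540000, y=0.284287:
  k1 = f(1.540000, 0.284287) = 1.481400
  k2 = f(1.810000, 0.684265) = 1.498267
  k3 = f(1.810000, 0.688819) = 1.489705
  k4 = f(2.080000, 1.088728) = 1.630632
  y ← 0.284287 + (0.54/6)·(k1 + 2k2 + 2k3 + k4) = 1.102205
y(2.08) ≈ 1.1022

1.1022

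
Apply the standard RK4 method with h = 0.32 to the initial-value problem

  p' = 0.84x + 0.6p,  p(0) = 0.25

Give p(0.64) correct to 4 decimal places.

0.5634

RK4: k1 = f(x_n, p_n); k2 = f(x_n + h/2, p_n + (h/2)·k1); k3 = f(x_n + h/2, p_n + (h/2)·k2); k4 = f(x_n + h, p_n + h·k3); p_{n+1} = p_n + (h/6)·(k1 + 2k2 + 2k3 + k4).
x=0.000000, p=0.250000:
  k1 = f(0.000000, 0.250000) = 0.150000
  k2 = f(0.160000, 0.274000) = 0.298800
  k3 = f(0.160000, 0.297808) = 0.313085
  k4 = f(0.320000, 0.350187) = 0.478912
  p ← 0.250000 + (0.32/6)·(k1 + 2k2 + 2k3 + k4) = 0.348810
x=0.320000, p=0.348810:
  k1 = f(0.320000, 0.348810) = 0.478086
  k2 = f(0.480000, 0.425303) = 0.658382
  k3 = f(0.480000, 0.454151) = 0.675690
  k4 = f(0.640000, 0.565031) = 0.876618
  p ← 0.348810 + (0.32/6)·(k1 + 2k2 + 2k3 + k4) = 0.563362
p(0.64) ≈ 0.5634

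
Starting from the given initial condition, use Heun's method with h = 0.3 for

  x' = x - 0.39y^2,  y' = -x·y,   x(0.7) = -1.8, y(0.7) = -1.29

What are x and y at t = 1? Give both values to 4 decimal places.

Heun on (x,y): k1 = f(t_n, state_n); k2 = f(t_n + h, state_n + h·k1); state_{n+1} = state_n + (h/2)·(k1 + k2).
0.700000: (-1.800000, -1.290000)
  k1 = (-2.448999, -2.322000)
  predictor → (-2.534700, -1.986600)
  k2 = (-4.073866, -5.035434)
  → (-2.778430, -2.393615)
(x(1), y(1)) ≈ (-2.7784, -2.3936)

-2.7784, -2.3936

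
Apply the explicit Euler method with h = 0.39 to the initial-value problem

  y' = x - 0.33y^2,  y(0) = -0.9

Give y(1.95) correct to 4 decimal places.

0.1565

Euler: y_{n+1} = y_n + h·f(x_n, y_n).
x=0.000000, y=-0.900000: f=-0.267300 → y ← -0.900000 + 0.39·(-0.267300) = -1.004247
x=0.390000, y=-1.004247: f=0.057191 → y ← -1.004247 + 0.39·0.057191 = -0.981942
x=0.780000, y=-0.981942: f=0.461810 → y ← -0.981942 + 0.39·0.461810 = -0.801836
x=1.170000, y=-0.801836: f=0.957829 → y ← -0.801836 + 0.39·0.957829 = -0.428283
x=1.560000, y=-0.428283: f=1.499469 → y ← -0.428283 + 0.39·1.499469 = 0.156510
y(1.95) ≈ 0.1565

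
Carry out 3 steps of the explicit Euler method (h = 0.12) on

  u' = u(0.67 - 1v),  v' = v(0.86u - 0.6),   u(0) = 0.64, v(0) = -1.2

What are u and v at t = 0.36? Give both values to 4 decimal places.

Euler on (u,v): u_{n+1} = u_n + h·u', v_{n+1} = v_n + h·v'.
0.000000: (0.640000, -1.200000); f=(1.196800, 0.059520) → (0.783616, -1.192858)
0.120000: (0.783616, -1.192858); f=(1.459765, -0.088164) → (0.958788, -1.203437)
0.240000: (0.958788, -1.203437); f=(1.796229, -0.270241) → (1.174335, -1.235866)
(u(0.36), v(0.36)) ≈ (1.1743, -1.2359)

1.1743, -1.2359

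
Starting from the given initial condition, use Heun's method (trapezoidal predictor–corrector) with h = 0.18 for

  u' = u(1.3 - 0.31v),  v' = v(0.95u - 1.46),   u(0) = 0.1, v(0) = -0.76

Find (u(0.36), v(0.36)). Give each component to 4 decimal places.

Heun on (u,v): k1 = f(s_n, state_n); k2 = f(s_n + h, state_n + h·k1); state_{n+1} = state_n + (h/2)·(k1 + k2).
0.000000: (0.100000, -0.760000)
  k1 = (0.153560, 1.037400)
  predictor → (0.127641, -0.573268)
  k2 = (0.188616, 0.767458)
  → (0.130796, -0.597563)
0.180000: (0.130796, -0.597563)
  k1 = (0.194264, 0.798191)
  predictor → (0.165763, -0.453888)
  k2 = (0.238816, 0.591201)
  → (0.169773, -0.472518)
(u(0.36), v(0.36)) ≈ (0.1698, -0.4725)

0.1698, -0.4725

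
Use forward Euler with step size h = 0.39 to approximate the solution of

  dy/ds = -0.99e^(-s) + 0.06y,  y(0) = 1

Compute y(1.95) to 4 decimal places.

0.0297

Euler: y_{n+1} = y_n + h·f(s_n, y_n).
s=0.000000, y=1.000000: f=-0.930000 → y ← 1.000000 + 0.39·(-0.930000) = 0.637300
s=0.390000, y=0.637300: f=-0.632048 → y ← 0.637300 + 0.39·(-0.632048) = 0.390801
s=0.780000, y=0.390801: f=-0.430374 → y ← 0.390801 + 0.39·(-0.430374) = 0.222955
s=1.170000, y=0.222955: f=-0.293886 → y ← 0.222955 + 0.39·(-0.293886) = 0.108340
s=1.560000, y=0.108340: f=-0.201534 → y ← 0.108340 + 0.39·(-0.201534) = 0.029741
y(1.95) ≈ 0.0297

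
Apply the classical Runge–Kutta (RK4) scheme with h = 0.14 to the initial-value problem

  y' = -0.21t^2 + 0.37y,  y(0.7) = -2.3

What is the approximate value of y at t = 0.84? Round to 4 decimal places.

RK4: k1 = f(t_n, y_n); k2 = f(t_n + h/2, y_n + (h/2)·k1); k3 = f(t_n + h/2, y_n + (h/2)·k2); k4 = f(t_n + h, y_n + h·k3); y_{n+1} = y_n + (h/6)·(k1 + 2k2 + 2k3 + k4).
t=0.700000, y=-2.300000:
  k1 = f(0.700000, -2.300000) = -0.953900
  k2 = f(0.770000, -2.366773) = -1.000215
  k3 = f(0.770000, -2.370015) = -1.001415
  k4 = f(0.840000, -2.440198) = -1.051049
  y ← -2.300000 + (0.14/6)·(k1 + 2k2 + 2k3 + k4) = -2.440192
y(0.84) ≈ -2.4402

-2.4402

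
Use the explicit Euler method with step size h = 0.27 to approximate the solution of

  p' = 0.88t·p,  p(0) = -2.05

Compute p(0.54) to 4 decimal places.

Euler: p_{n+1} = p_n + h·f(t_n, p_n).
t=0.000000, p=-2.050000: f=0.000000 → p ← -2.050000 + 0.27·0.000000 = -2.050000
t=0.270000, p=-2.050000: f=-0.487080 → p ← -2.050000 + 0.27·(-0.487080) = -2.181512
p(0.54) ≈ -2.1815

-2.1815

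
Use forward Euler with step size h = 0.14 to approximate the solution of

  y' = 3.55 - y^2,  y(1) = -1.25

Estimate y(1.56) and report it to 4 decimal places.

Euler: y_{n+1} = y_n + h·f(t_n, y_n).
t=1.000000, y=-1.250000: f=1.987500 → y ← -1.250000 + 0.14·1.987500 = -0.971750
t=1.140000, y=-0.971750: f=2.605702 → y ← -0.971750 + 0.14·2.605702 = -0.606952
t=1.280000, y=-0.606952: f=3.181610 → y ← -0.606952 + 0.14·3.181610 = -0.161526
t=1.420000, y=-0.161526: f=3.523909 → y ← -0.161526 + 0.14·3.523909 = 0.331821
y(1.56) ≈ 0.3318

0.3318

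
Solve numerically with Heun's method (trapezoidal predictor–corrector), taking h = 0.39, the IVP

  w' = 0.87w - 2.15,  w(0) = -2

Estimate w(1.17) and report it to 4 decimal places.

-9.7156

Heun: k1 = f(x_n, w_n); k2 = f(x_n + h, w_n + h·k1); w_{n+1} = w_n + (h/2)·(k1 + k2).
x=0.000000, w=-2.000000:
  k1 = f(0.000000, -2.000000) = -3.890000
  k2 = f(0.390000, -3.517100) = -5.209877
  w ← -2.000000 + (0.39/2)·(-3.890000 + (-5.209877)) = -3.774476
x=0.390000, w=-3.774476:
  k1 = f(0.390000, -3.774476) = -5.433794
  k2 = f(0.780000, -5.893656) = -7.277480
  w ← -3.774476 + (0.39/2)·(-5.433794 + (-7.277480)) = -6.253175
x=0.780000, w=-6.253175:
  k1 = f(0.780000, -6.253175) = -7.590262
  k2 = f(1.170000, -9.213377) = -10.165638
  w ← -6.253175 + (0.39/2)·(-7.590262 + (-10.165638)) = -9.715575
w(1.17) ≈ -9.7156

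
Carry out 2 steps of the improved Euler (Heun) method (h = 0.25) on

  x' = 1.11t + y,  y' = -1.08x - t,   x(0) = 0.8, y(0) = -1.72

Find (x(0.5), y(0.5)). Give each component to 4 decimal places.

-0.0161, -2.0499

Heun on (x,y): k1 = f(t_n, state_n); k2 = f(t_n + h, state_n + h·k1); state_{n+1} = state_n + (h/2)·(k1 + k2).
0.000000: (0.800000, -1.720000)
  k1 = (-1.720000, -0.864000)
  predictor → (0.370000, -1.936000)
  k2 = (-1.658500, -0.649600)
  → (0.377688, -1.909200)
0.250000: (0.377688, -1.909200)
  k1 = (-1.631700, -0.657903)
  predictor → (-0.030237, -2.073676)
  k2 = (-1.518676, -0.467344)
  → (-0.016109, -2.049856)
(x(0.5), y(0.5)) ≈ (-0.0161, -2.0499)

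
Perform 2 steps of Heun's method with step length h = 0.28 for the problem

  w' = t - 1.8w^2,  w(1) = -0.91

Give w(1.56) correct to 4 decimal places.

-1.3965

Heun: k1 = f(t_n, w_n); k2 = f(t_n + h, w_n + h·k1); w_{n+1} = w_n + (h/2)·(k1 + k2).
t=1.000000, w=-0.910000:
  k1 = f(1.000000, -0.910000) = -0.490580
  k2 = f(1.280000, -1.047362) = -0.694542
  w ← -0.910000 + (0.28/2)·(-0.490580 + (-0.694542)) = -1.075917
t=1.280000, w=-1.075917:
  k1 = f(1.280000, -1.075917) = -0.803676
  k2 = f(1.560000, -1.300946) = -1.486431
  w ← -1.075917 + (0.28/2)·(-0.803676 + (-1.486431)) = -1.396532
w(1.56) ≈ -1.3965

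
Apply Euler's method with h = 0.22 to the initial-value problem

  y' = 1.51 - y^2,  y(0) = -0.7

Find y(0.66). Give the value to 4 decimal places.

Euler: y_{n+1} = y_n + h·f(x_n, y_n).
x=0.000000, y=-0.700000: f=1.020000 → y ← -0.700000 + 0.22·1.020000 = -0.475600
x=0.220000, y=-0.475600: f=1.283805 → y ← -0.475600 + 0.22·1.283805 = -0.193163
x=0.440000, y=-0.193163: f=1.472688 → y ← -0.193163 + 0.22·1.472688 = 0.130828
y(0.66) ≈ 0.1308

0.1308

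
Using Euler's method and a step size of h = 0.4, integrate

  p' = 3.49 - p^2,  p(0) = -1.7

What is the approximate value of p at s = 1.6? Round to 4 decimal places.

1.5311

Euler: p_{n+1} = p_n + h·f(s_n, p_n).
s=0.000000, p=-1.700000: f=0.600000 → p ← -1.700000 + 0.4·0.600000 = -1.460000
s=0.400000, p=-1.460000: f=1.358400 → p ← -1.460000 + 0.4·1.358400 = -0.916640
s=0.800000, p=-0.916640: f=2.649771 → p ← -0.916640 + 0.4·2.649771 = 0.143268
s=1.200000, p=0.143268: f=3.469474 → p ← 0.143268 + 0.4·3.469474 = 1.531058
p(1.6) ≈ 1.5311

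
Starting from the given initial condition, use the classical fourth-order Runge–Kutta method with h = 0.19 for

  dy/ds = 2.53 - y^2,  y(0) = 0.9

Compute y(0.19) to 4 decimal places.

1.1719

RK4: k1 = f(s_n, y_n); k2 = f(s_n + h/2, y_n + (h/2)·k1); k3 = f(s_n + h/2, y_n + (h/2)·k2); k4 = f(s_n + h, y_n + h·k3); y_{n+1} = y_n + (h/6)·(k1 + 2k2 + 2k3 + k4).
s=0.000000, y=0.900000:
  k1 = f(0.000000, 0.900000) = 1.720000
  k2 = f(0.095000, 1.063400) = 1.399180
  k3 = f(0.095000, 1.032922) = 1.463072
  k4 = f(0.190000, 1.177984) = 1.142355
  y ← 0.900000 + (0.19/6)·(k1 + 2k2 + 2k3 + k4) = 1.171917
y(0.19) ≈ 1.1719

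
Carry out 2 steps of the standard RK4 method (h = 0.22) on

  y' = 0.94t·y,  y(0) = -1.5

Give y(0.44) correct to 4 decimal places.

RK4: k1 = f(t_n, y_n); k2 = f(t_n + h/2, y_n + (h/2)·k1); k3 = f(t_n + h/2, y_n + (h/2)·k2); k4 = f(t_n + h, y_n + h·k3); y_{n+1} = y_n + (h/6)·(k1 + 2k2 + 2k3 + k4).
t=0.000000, y=-1.500000:
  k1 = f(0.000000, -1.500000) = 0.000000
  k2 = f(0.110000, -1.500000) = -0.155100
  k3 = f(0.110000, -1.517061) = -0.156864
  k4 = f(0.220000, -1.534510) = -0.317337
  y ← -1.500000 + (0.22/6)·(k1 + 2k2 + 2k3 + k4) = -1.534513
t=0.220000, y=-1.534513:
  k1 = f(0.220000, -1.534513) = -0.317337
  k2 = f(0.330000, -1.569420) = -0.486834
  k3 = f(0.330000, -1.588065) = -0.492618
  k4 = f(0.440000, -1.642889) = -0.679499
  y ← -1.534513 + (0.22/6)·(k1 + 2k2 + 2k3 + k4) = -1.642890
y(0.44) ≈ -1.6429

-1.6429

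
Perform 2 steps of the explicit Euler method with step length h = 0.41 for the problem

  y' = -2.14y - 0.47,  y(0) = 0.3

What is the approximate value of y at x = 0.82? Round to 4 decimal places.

-0.2118

Euler: y_{n+1} = y_n + h·f(x_n, y_n).
x=0.000000, y=0.300000: f=-1.112000 → y ← 0.300000 + 0.41·(-1.112000) = -0.155920
x=0.410000, y=-0.155920: f=-0.136331 → y ← -0.155920 + 0.41·(-0.136331) = -0.211816
y(0.82) ≈ -0.2118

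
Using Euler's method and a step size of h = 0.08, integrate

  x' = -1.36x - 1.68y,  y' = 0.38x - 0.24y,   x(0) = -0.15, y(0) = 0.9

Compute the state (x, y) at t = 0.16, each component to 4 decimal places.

-0.3450, 0.8536

Euler on (x,y): x_{n+1} = x_n + h·x', y_{n+1} = y_n + h·y'.
0.000000: (-0.150000, 0.900000); f=(-1.308000, -0.273000) → (-0.254640, 0.878160)
0.080000: (-0.254640, 0.878160); f=(-1.128998, -0.307522) → (-0.344960, 0.853558)
(x(0.16), y(0.16)) ≈ (-0.3450, 0.8536)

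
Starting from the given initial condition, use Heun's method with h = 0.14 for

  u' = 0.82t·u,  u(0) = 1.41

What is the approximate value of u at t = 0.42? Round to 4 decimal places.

1.5156

Heun: k1 = f(t_n, u_n); k2 = f(t_n + h, u_n + h·k1); u_{n+1} = u_n + (h/2)·(k1 + k2).
t=0.000000, u=1.410000:
  k1 = f(0.000000, 1.410000) = 0.000000
  k2 = f(0.140000, 1.410000) = 0.161868
  u ← 1.410000 + (0.14/2)·(0.000000 + 0.161868) = 1.421331
t=0.140000, u=1.421331:
  k1 = f(0.140000, 1.421331) = 0.163169
  k2 = f(0.280000, 1.444174) = 0.331582
  u ← 1.421331 + (0.14/2)·(0.163169 + 0.331582) = 1.455963
t=0.280000, u=1.455963:
  k1 = f(0.280000, 1.455963) = 0.334289
  k2 = f(0.420000, 1.502764) = 0.517552
  u ← 1.455963 + (0.14/2)·(0.334289 + 0.517552) = 1.515592
u(0.42) ≈ 1.5156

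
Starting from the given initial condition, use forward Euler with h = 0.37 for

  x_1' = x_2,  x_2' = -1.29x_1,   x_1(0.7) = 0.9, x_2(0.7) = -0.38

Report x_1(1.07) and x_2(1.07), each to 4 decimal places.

Euler on (x_1,x_2): x_1_{n+1} = x_1_n + h·x_1', x_2_{n+1} = x_2_n + h·x_2'.
0.700000: (0.900000, -0.380000); f=(-0.380000, -1.161000) → (0.759400, -0.809570)
(x_1(1.07), x_2(1.07)) ≈ (0.7594, -0.8096)

0.7594, -0.8096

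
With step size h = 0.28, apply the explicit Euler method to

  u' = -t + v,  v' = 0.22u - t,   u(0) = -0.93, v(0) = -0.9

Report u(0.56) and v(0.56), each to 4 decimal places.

-1.5284, -1.1085

Euler on (u,v): u_{n+1} = u_n + h·u', v_{n+1} = v_n + h·v'.
0.000000: (-0.930000, -0.900000); f=(-0.900000, -0.204600) → (-1.182000, -0.957288)
0.280000: (-1.182000, -0.957288); f=(-1.237288, -0.540040) → (-1.528441, -1.108499)
(u(0.56), v(0.56)) ≈ (-1.5284, -1.1085)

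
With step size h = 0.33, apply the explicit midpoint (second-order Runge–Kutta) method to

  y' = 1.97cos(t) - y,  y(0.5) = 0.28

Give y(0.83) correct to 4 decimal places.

0.6203

Midpoint: k1 = f(t_n, y_n); k2 = f(t_n + h/2, y_n + (h/2)·k1); y_{n+1} = y_n + h·k2.
t=0.500000, y=0.280000:
  k1 = f(0.500000, 0.280000) = 1.448838
  k2 = f(0.665000, 0.519058) = 1.031168
  y ← 0.280000 + 0.33·1.031168 = 0.620285
y(0.83) ≈ 0.6203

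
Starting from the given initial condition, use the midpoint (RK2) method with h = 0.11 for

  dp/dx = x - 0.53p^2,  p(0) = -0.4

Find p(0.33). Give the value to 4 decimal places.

Midpoint: k1 = f(x_n, p_n); k2 = f(x_n + h/2, p_n + (h/2)·k1); p_{n+1} = p_n + h·k2.
x=0.000000, p=-0.400000:
  k1 = f(0.000000, -0.400000) = -0.084800
  k2 = f(0.055000, -0.404664) = -0.031789
  p ← -0.400000 + 0.11·(-0.031789) = -0.403497
x=0.110000, p=-0.403497:
  k1 = f(0.110000, -0.403497) = 0.023711
  k2 = f(0.165000, -0.402193) = 0.079268
  p ← -0.403497 + 0.11·0.079268 = -0.394777
x=0.220000, p=-0.394777:
  k1 = f(0.220000, -0.394777) = 0.137400
  k2 = f(0.275000, -0.387220) = 0.195532
  p ← -0.394777 + 0.11·0.195532 = -0.373269
p(0.33) ≈ -0.3733

-0.3733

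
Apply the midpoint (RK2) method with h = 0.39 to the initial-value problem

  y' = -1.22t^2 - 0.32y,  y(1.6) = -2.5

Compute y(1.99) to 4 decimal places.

Midpoint: k1 = f(t_n, y_n); k2 = f(t_n + h/2, y_n + (h/2)·k1); y_{n+1} = y_n + h·k2.
t=1.600000, y=-2.500000:
  k1 = f(1.600000, -2.500000) = -2.323200
  k2 = f(1.795000, -2.953024) = -2.985903
  y ← -2.500000 + 0.39·(-2.985903) = -3.664502
y(1.99) ≈ -3.6645

-3.6645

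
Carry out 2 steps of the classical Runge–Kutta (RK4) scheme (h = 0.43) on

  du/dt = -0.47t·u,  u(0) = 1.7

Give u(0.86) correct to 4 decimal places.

RK4: k1 = f(t_n, u_n); k2 = f(t_n + h/2, u_n + (h/2)·k1); k3 = f(t_n + h/2, u_n + (h/2)·k2); k4 = f(t_n + h, u_n + h·k3); u_{n+1} = u_n + (h/6)·(k1 + 2k2 + 2k3 + k4).
t=0.000000, u=1.700000:
  k1 = f(0.000000, 1.700000) = 0.000000
  k2 = f(0.215000, 1.700000) = -0.171785
  k3 = f(0.215000, 1.663066) = -0.168053
  k4 = f(0.430000, 1.627737) = -0.328966
  u ← 1.700000 + (0.43/6)·(k1 + 2k2 + 2k3 + k4) = 1.627714
t=0.430000, u=1.627714:
  k1 = f(0.430000, 1.627714) = -0.328961
  k2 = f(0.645000, 1.556987) = -0.472001
  k3 = f(0.645000, 1.526234) = -0.462678
  k4 = f(0.860000, 1.428763) = -0.577506
  u ← 1.627714 + (0.43/6)·(k1 + 2k2 + 2k3 + k4) = 1.428780
u(0.86) ≈ 1.4288

1.4288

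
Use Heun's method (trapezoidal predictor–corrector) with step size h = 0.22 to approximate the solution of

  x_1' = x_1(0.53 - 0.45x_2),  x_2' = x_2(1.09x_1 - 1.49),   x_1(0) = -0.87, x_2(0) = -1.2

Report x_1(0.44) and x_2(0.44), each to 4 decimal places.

-1.2568, -0.4127

Heun on (x_1,x_2): k1 = f(t_n, state_n); k2 = f(t_n + h, state_n + h·k1); state_{n+1} = state_n + (h/2)·(k1 + k2).
0.000000: (-0.870000, -1.200000)
  k1 = (-0.930900, 2.925960)
  predictor → (-1.074798, -0.556289)
  k2 = (-0.838697, 1.480579)
  → (-1.064656, -0.715281)
0.220000: (-1.064656, -0.715281)
  k1 = (-0.906955, 1.895833)
  predictor → (-1.264186, -0.298197)
  k2 = (-0.839658, 0.855219)
  → (-1.256783, -0.412665)
(x_1(0.44), x_2(0.44)) ≈ (-1.2568, -0.4127)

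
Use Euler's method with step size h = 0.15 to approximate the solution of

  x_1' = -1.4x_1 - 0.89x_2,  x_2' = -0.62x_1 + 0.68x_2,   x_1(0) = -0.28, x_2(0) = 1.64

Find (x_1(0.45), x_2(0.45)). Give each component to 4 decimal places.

Euler on (x_1,x_2): x_1_{n+1} = x_1_n + h·x_1', x_2_{n+1} = x_2_n + h·x_2'.
0.000000: (-0.280000, 1.640000); f=(-1.067600, 1.288800) → (-0.440140, 1.833320)
0.150000: (-0.440140, 1.833320); f=(-1.015459, 1.519544) → (-0.592459, 2.061252)
0.300000: (-0.592459, 2.061252); f=(-1.005072, 1.768976) → (-0.743220, 2.326598)
(x_1(0.45), x_2(0.45)) ≈ (-0.7432, 2.3266)

-0.7432, 2.3266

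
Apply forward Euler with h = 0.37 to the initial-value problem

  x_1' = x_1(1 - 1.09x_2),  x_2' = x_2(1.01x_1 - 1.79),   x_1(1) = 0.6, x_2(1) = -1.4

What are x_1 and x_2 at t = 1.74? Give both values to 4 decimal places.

1.9585, -0.6069

Euler on (x_1,x_2): x_1_{n+1} = x_1_n + h·x_1', x_2_{n+1} = x_2_n + h·x_2'.
1.000000: (0.600000, -1.400000); f=(1.515600, 1.657600) → (1.160772, -0.786688)
1.370000: (1.160772, -0.786688); f=(2.156122, 0.485874) → (1.958537, -0.606914)
(x_1(1.74), x_2(1.74)) ≈ (1.9585, -0.6069)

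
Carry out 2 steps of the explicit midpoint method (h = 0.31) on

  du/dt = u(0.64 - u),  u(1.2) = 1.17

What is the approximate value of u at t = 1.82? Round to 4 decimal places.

0.9286

Midpoint: k1 = f(t_n, u_n); k2 = f(t_n + h/2, u_n + (h/2)·k1); u_{n+1} = u_n + h·k2.
t=1.200000, u=1.170000:
  k1 = f(1.200000, 1.170000) = -0.620100
  k2 = f(1.355000, 1.073884) = -0.465942
  u ← 1.170000 + 0.31·(-0.465942) = 1.025558
t=1.510000, u=1.025558:
  k1 = f(1.510000, 1.025558) = -0.395412
  k2 = f(1.665000, 0.964269) = -0.312683
  u ← 1.025558 + 0.31·(-0.312683) = 0.928626
u(1.82) ≈ 0.9286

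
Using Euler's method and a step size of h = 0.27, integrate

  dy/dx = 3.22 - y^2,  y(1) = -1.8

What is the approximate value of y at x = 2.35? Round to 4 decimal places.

-1.9629

Euler: y_{n+1} = y_n + h·f(x_n, y_n).
x=1.000000, y=-1.800000: f=-0.020000 → y ← -1.800000 + 0.27·(-0.020000) = -1.805400
x=1.270000, y=-1.805400: f=-0.039469 → y ← -1.805400 + 0.27·(-0.039469) = -1.816057
x=1.540000, y=-1.816057: f=-0.078062 → y ← -1.816057 + 0.27·(-0.078062) = -1.837133
x=1.810000, y=-1.837133: f=-0.155059 → y ← -1.837133 + 0.27·(-0.155059) = -1.878999
x=2.080000, y=-1.878999: f=-0.310638 → y ← -1.878999 + 0.27·(-0.310638) = -1.962872
y(2.35) ≈ -1.9629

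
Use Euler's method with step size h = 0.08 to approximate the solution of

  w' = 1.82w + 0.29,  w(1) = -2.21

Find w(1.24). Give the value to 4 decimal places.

Euler: w_{n+1} = w_n + h·f(x_n, w_n).
x=1.000000, w=-2.210000: f=-3.732200 → w ← -2.210000 + 0.08·(-3.732200) = -2.508576
x=1.080000, w=-2.508576: f=-4.275608 → w ← -2.508576 + 0.08·(-4.275608) = -2.850625
x=1.160000, w=-2.850625: f=-4.898137 → w ← -2.850625 + 0.08·(-4.898137) = -3.242476
w(1.24) ≈ -3.2425

-3.2425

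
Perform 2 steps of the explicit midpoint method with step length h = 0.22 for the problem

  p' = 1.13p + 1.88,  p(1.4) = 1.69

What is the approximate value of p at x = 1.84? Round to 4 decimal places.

3.8267

Midpoint: k1 = f(x_n, p_n); k2 = f(x_n + h/2, p_n + (h/2)·k1); p_{n+1} = p_n + h·k2.
x=1.400000, p=1.690000:
  k1 = f(1.400000, 1.690000) = 3.789700
  k2 = f(1.510000, 2.106867) = 4.260760
  p ← 1.690000 + 0.22·4.260760 = 2.627367
x=1.620000, p=2.627367:
  k1 = f(1.620000, 2.627367) = 4.848925
  k2 = f(1.730000, 3.160749) = 5.451646
  p ← 2.627367 + 0.22·5.451646 = 3.826729
p(1.84) ≈ 3.8267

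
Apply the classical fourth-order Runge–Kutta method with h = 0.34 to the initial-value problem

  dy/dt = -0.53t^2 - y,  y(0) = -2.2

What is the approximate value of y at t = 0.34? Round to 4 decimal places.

RK4: k1 = f(t_n, y_n); k2 = f(t_n + h/2, y_n + (h/2)·k1); k3 = f(t_n + h/2, y_n + (h/2)·k2); k4 = f(t_n + h, y_n + h·k3); y_{n+1} = y_n + (h/6)·(k1 + 2k2 + 2k3 + k4).
t=0.000000, y=-2.200000:
  k1 = f(0.000000, -2.200000) = 2.200000
  k2 = f(0.170000, -1.826000) = 1.810683
  k3 = f(0.170000, -1.892184) = 1.876867
  k4 = f(0.340000, -1.561865) = 1.500597
  y ← -2.200000 + (0.34/6)·(k1 + 2k2 + 2k3 + k4) = -1.572377
y(0.34) ≈ -1.5724

-1.5724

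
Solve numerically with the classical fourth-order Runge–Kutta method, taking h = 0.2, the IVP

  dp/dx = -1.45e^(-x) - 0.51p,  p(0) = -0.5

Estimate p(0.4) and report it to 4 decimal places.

RK4: k1 = f(x_n, p_n); k2 = f(x_n + h/2, p_n + (h/2)·k1); k3 = f(x_n + h/2, p_n + (h/2)·k2); k4 = f(x_n + h, p_n + h·k3); p_{n+1} = p_n + (h/6)·(k1 + 2k2 + 2k3 + k4).
x=0.000000, p=-0.500000:
  k1 = f(0.000000, -0.500000) = -1.195000
  k2 = f(0.100000, -0.619500) = -0.996069
  k3 = f(0.100000, -0.599607) = -1.006215
  k4 = f(0.200000, -0.701243) = -0.829526
  p ← -0.500000 + (0.2/6)·(k1 + 2k2 + 2k3 + k4) = -0.700970
x=0.200000, p=-0.700970:
  k1 = f(0.200000, -0.700970) = -0.829665
  k2 = f(0.300000, -0.783936) = -0.674379
  k3 = f(0.300000, -0.768408) = -0.682299
  k4 = f(0.400000, -0.837429) = -0.544875
  p ← -0.700970 + (0.2/6)·(k1 + 2k2 + 2k3 + k4) = -0.837233
p(0.4) ≈ -0.8372

-0.8372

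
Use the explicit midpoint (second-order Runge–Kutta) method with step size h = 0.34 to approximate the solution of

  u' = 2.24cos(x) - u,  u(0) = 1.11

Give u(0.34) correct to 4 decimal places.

Midpoint: k1 = f(x_n, u_n); k2 = f(x_n + h/2, u_n + (h/2)·k1); u_{n+1} = u_n + h·k2.
x=0.000000, u=1.110000:
  k1 = f(0.000000, 1.110000) = 1.130000
  k2 = f(0.170000, 1.302100) = 0.905610
  u ← 1.110000 + 0.34·0.905610 = 1.417907
u(0.34) ≈ 1.4179

1.4179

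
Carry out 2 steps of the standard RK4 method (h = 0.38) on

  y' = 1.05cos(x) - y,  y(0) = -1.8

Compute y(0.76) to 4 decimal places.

-0.3454

RK4: k1 = f(x_n, y_n); k2 = f(x_n + h/2, y_n + (h/2)·k1); k3 = f(x_n + h/2, y_n + (h/2)·k2); k4 = f(x_n + h, y_n + h·k3); y_{n+1} = y_n + (h/6)·(k1 + 2k2 + 2k3 + k4).
x=0.000000, y=-1.800000:
  k1 = f(0.000000, -1.800000) = 2.850000
  k2 = f(0.190000, -1.258500) = 2.289604
  k3 = f(0.190000, -1.364975) = 2.396080
  k4 = f(0.380000, -0.889490) = 1.864588
  y ← -1.800000 + (0.38/6)·(k1 + 2k2 + 2k3 + k4) = -0.907889
x=0.380000, y=-0.907889:
  k1 = f(0.380000, -0.907889) = 1.882987
  k2 = f(0.570000, -0.550122) = 1.434118
  k3 = f(0.570000, -0.635407) = 1.519403
  k4 = f(0.760000, -0.330516) = 1.091594
  y ← -0.907889 + (0.38/6)·(k1 + 2k2 + 2k3 + k4) = -0.345387
y(0.76) ≈ -0.3454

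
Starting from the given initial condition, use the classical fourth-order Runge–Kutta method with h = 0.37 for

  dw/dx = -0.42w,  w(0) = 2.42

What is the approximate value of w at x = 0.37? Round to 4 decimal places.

RK4: k1 = f(x_n, w_n); k2 = f(x_n + h/2, w_n + (h/2)·k1); k3 = f(x_n + h/2, w_n + (h/2)·k2); k4 = f(x_n + h, w_n + h·k3); w_{n+1} = w_n + (h/6)·(k1 + 2k2 + 2k3 + k4).
x=0.000000, w=2.420000:
  k1 = f(0.000000, 2.420000) = -1.016400
  k2 = f(0.185000, 2.231966) = -0.937426
  k3 = f(0.185000, 2.246576) = -0.943562
  k4 = f(0.370000, 2.070882) = -0.869770
  w ← 2.420000 + (0.37/6)·(k1 + 2k2 + 2k3 + k4) = 2.071698
w(0.37) ≈ 2.0717

2.0717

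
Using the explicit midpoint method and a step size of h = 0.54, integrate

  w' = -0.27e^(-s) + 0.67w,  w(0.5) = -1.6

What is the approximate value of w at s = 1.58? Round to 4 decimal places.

Midpoint: k1 = f(s_n, w_n); k2 = f(s_n + h/2, w_n + (h/2)·k1); w_{n+1} = w_n + h·k2.
s=0.500000, w=-1.600000:
  k1 = f(0.500000, -1.600000) = -1.235763
  k2 = f(0.770000, -1.933656) = -1.420563
  w ← -1.600000 + 0.54·(-1.420563) = -2.367104
s=1.040000, w=-2.367104:
  k1 = f(1.040000, -2.367104) = -1.681392
  k2 = f(1.310000, -2.821080) = -1.962975
  w ← -2.367104 + 0.54·(-1.962975) = -3.427111
w(1.58) ≈ -3.4271

-3.4271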